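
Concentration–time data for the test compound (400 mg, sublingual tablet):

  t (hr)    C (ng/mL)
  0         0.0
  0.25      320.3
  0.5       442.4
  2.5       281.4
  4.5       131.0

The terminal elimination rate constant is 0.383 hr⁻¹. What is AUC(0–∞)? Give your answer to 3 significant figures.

Trapezoidal AUC_0→4.5:
  [0→0.25]: (0.0+320.3)/2 × 0.25 = 40.0375
  [0.25→0.5]: (320.3+442.4)/2 × 0.25 = 95.3375
  [0.5→2.5]: (442.4+281.4)/2 × 2 = 723.8
  [2.5→4.5]: (281.4+131.0)/2 × 2 = 412.4
  Sum = 1271.575 ng/mL·hr
Extrapolated tail: C_last / k_e = 131.0 / 0.383 = 342.037
AUC_0→∞ = 1271.575 + 342.037 = 1613.612 ng/mL·hr

AUC = 1610 ng/mL·hr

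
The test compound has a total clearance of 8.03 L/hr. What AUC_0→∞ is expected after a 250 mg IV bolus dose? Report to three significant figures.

AUC_0→∞ = Dose_iv / CL
        = 250 / 8.03 = 31.1333 mg/L·hr

AUC = 31.1 mg/L·hr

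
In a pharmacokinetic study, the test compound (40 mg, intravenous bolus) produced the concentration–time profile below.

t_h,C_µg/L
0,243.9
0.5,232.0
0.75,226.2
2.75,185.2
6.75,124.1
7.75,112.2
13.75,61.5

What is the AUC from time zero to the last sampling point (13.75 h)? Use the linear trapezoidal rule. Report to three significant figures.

Trapezoidal AUC_0→13.75:
  [0→0.5]: (243.9+232.0)/2 × 0.5 = 118.975
  [0.5→0.75]: (232.0+226.2)/2 × 0.25 = 57.275
  [0.75→2.75]: (226.2+185.2)/2 × 2 = 411.4
  [2.75→6.75]: (185.2+124.1)/2 × 4 = 618.6
  [6.75→7.75]: (124.1+112.2)/2 × 1 = 118.15
  [7.75→13.75]: (112.2+61.5)/2 × 6 = 521.1
  Sum = 1845.5 µg/L·h

AUC = 1850 µg/L·h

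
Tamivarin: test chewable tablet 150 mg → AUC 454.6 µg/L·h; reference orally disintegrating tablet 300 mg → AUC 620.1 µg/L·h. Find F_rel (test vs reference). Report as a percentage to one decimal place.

F_rel = 146.6%

F_rel = (AUC_test/D_test) / (AUC_ref/D_ref)
      = (454.6/150) / (620.1/300)
      = 3.03067 / 2.067 = 1.4662 = 146.62%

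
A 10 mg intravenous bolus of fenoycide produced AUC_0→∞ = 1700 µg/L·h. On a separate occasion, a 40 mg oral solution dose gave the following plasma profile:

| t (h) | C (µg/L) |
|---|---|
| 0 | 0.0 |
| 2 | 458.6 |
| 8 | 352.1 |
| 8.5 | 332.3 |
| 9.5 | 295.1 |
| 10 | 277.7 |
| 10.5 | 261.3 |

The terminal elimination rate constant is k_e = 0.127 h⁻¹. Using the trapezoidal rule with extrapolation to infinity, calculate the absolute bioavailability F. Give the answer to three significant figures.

F = 0.840

Trapezoidal AUC_0→10.5 (oral solution):
  [0→2]: (0.0+458.6)/2 × 2 = 458.6
  [2→8]: (458.6+352.1)/2 × 6 = 2432.1
  [8→8.5]: (352.1+332.3)/2 × 0.5 = 171.1
  [8.5→9.5]: (332.3+295.1)/2 × 1 = 313.7
  [9.5→10]: (295.1+277.7)/2 × 0.5 = 143.2
  [10→10.5]: (277.7+261.3)/2 × 0.5 = 134.75
  Sum = 3653.45 µg/L·h
Tail: C_last/k_e = 261.3/0.127 = 2057.480
AUC_0→∞ (oral solution) = 3653.45 + 2057.480 = 5710.93 µg/L·h
F = (AUC_ev/D_ev)/(AUC_iv/D_iv) = (5710.93/40)/(1700/10) = 142.77325/170 = 0.8398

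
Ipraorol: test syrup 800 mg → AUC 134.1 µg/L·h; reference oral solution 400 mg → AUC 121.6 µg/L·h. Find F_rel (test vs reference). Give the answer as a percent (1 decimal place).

F_rel = 55.1%

F_rel = (AUC_test/D_test) / (AUC_ref/D_ref)
      = (134.1/800) / (121.6/400)
      = 0.167625 / 0.304 = 0.5514 = 55.14%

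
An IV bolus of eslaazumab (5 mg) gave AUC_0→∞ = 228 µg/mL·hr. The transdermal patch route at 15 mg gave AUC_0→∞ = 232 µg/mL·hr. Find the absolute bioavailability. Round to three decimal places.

F = (AUC_ev / D_ev) / (AUC_iv / D_iv)
  = (232/15) / (228/5)
  = 15.4667 / 45.6 = 0.3392

F = 0.339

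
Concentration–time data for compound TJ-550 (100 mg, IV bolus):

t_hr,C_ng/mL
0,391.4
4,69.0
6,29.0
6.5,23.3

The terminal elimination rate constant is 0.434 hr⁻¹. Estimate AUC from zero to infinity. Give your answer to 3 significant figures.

AUC = 1090 ng/mL·hr

Trapezoidal AUC_0→6.5:
  [0→4]: (391.4+69.0)/2 × 4 = 920.8
  [4→6]: (69.0+29.0)/2 × 2 = 98.0
  [6→6.5]: (29.0+23.3)/2 × 0.5 = 13.075
  Sum = 1031.875 ng/mL·hr
Extrapolated tail: C_last / k_e = 23.3 / 0.434 = 53.687
AUC_0→∞ = 1031.875 + 53.687 = 1085.562 ng/mL·hr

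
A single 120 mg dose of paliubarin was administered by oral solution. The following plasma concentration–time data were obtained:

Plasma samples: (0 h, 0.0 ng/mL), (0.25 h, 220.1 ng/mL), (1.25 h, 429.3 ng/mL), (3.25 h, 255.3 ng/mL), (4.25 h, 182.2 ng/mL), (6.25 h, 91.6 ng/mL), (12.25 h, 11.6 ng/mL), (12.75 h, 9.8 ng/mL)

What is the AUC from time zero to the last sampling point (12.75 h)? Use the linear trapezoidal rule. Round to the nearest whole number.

AUC = 1844 ng/mL·h

Trapezoidal AUC_0→12.75:
  [0→0.25]: (0.0+220.1)/2 × 0.25 = 27.5125
  [0.25→1.25]: (220.1+429.3)/2 × 1 = 324.7
  [1.25→3.25]: (429.3+255.3)/2 × 2 = 684.6
  [3.25→4.25]: (255.3+182.2)/2 × 1 = 218.75
  [4.25→6.25]: (182.2+91.6)/2 × 2 = 273.8
  [6.25→12.25]: (91.6+11.6)/2 × 6 = 309.6
  [12.25→12.75]: (11.6+9.8)/2 × 0.5 = 5.35
  Sum = 1844.3125 ng/mL·h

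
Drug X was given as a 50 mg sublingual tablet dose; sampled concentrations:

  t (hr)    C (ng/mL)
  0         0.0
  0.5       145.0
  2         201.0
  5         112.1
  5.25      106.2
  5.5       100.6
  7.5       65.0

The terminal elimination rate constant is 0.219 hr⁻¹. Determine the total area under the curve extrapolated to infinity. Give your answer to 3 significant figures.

Trapezoidal AUC_0→7.5:
  [0→0.5]: (0.0+145.0)/2 × 0.5 = 36.25
  [0.5→2]: (145.0+201.0)/2 × 1.5 = 259.5
  [2→5]: (201.0+112.1)/2 × 3 = 469.65
  [5→5.25]: (112.1+106.2)/2 × 0.25 = 27.2875
  [5.25→5.5]: (106.2+100.6)/2 × 0.25 = 25.85
  [5.5→7.5]: (100.6+65.0)/2 × 2 = 165.6
  Sum = 984.1375 ng/mL·hr
Extrapolated tail: C_last / k_e = 65.0 / 0.219 = 296.804
AUC_0→∞ = 984.1375 + 296.804 = 1280.9415 ng/mL·hr

AUC = 1280 ng/mL·hr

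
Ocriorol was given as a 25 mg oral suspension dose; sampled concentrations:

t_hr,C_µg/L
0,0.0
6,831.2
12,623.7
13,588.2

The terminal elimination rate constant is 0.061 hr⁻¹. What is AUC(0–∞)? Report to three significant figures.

Trapezoidal AUC_0→13:
  [0→6]: (0.0+831.2)/2 × 6 = 2493.6
  [6→12]: (831.2+623.7)/2 × 6 = 4364.7
  [12→13]: (623.7+588.2)/2 × 1 = 605.95
  Sum = 7464.25 µg/L·hr
Extrapolated tail: C_last / k_e = 588.2 / 0.061 = 9642.623
AUC_0→∞ = 7464.25 + 9642.623 = 17106.873 µg/L·hr

AUC = 17100 µg/L·hr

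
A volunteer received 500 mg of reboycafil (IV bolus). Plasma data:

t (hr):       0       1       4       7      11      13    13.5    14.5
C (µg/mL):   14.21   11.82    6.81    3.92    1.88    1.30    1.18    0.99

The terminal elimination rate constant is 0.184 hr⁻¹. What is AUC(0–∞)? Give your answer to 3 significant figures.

AUC = 78.9 µg/mL·hr

Trapezoidal AUC_0→14.5:
  [0→1]: (14.21+11.82)/2 × 1 = 13.015
  [1→4]: (11.82+6.81)/2 × 3 = 27.945
  [4→7]: (6.81+3.92)/2 × 3 = 16.095
  [7→11]: (3.92+1.88)/2 × 4 = 11.6
  [11→13]: (1.88+1.30)/2 × 2 = 3.18
  [13→13.5]: (1.30+1.18)/2 × 0.5 = 0.62
  [13.5→14.5]: (1.18+0.99)/2 × 1 = 1.085
  Sum = 73.54 µg/mL·hr
Extrapolated tail: C_last / k_e = 0.99 / 0.184 = 5.380
AUC_0→∞ = 73.54 + 5.380 = 78.92 µg/mL·hr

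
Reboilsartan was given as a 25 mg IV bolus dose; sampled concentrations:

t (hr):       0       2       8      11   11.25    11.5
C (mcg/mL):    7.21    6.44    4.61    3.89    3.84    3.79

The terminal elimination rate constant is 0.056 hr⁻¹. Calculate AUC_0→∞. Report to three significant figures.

Trapezoidal AUC_0→11.5:
  [0→2]: (7.21+6.44)/2 × 2 = 13.65
  [2→8]: (6.44+4.61)/2 × 6 = 33.15
  [8→11]: (4.61+3.89)/2 × 3 = 12.75
  [11→11.25]: (3.89+3.84)/2 × 0.25 = 0.96625
  [11.25→11.5]: (3.84+3.79)/2 × 0.25 = 0.95375
  Sum = 61.47 mcg/mL·hr
Extrapolated tail: C_last / k_e = 3.79 / 0.056 = 67.679
AUC_0→∞ = 61.47 + 67.679 = 129.149 mcg/mL·hr

AUC = 129 mcg/mL·hr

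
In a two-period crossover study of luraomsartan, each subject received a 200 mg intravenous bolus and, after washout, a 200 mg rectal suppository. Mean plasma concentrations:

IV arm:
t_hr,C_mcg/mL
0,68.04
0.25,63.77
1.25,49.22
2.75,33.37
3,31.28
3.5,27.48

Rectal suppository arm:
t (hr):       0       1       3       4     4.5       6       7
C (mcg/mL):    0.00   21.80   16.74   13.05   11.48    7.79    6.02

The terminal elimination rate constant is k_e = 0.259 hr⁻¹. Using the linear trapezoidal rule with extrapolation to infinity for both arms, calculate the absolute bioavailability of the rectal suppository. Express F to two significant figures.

F = 0.44

Trapezoidal AUC_0→3.5 (IV):
  [0→0.25]: (68.04+63.77)/2 × 0.25 = 16.47625
  [0.25→1.25]: (63.77+49.22)/2 × 1 = 56.495
  [1.25→2.75]: (49.22+33.37)/2 × 1.5 = 61.9425
  [2.75→3]: (33.37+31.28)/2 × 0.25 = 8.08125
  [3→3.5]: (31.28+27.48)/2 × 0.5 = 14.69
  Sum = 157.685 mcg/mL·hr
IV tail: 27.48/0.259 = 106.100; AUC_iv,0→∞ = 157.685 + 106.100 = 263.785 mcg/mL·hr
Trapezoidal AUC_0→7 (rectal suppository):
  [0→1]: (0.00+21.80)/2 × 1 = 10.9
  [1→3]: (21.80+16.74)/2 × 2 = 38.54
  [3→4]: (16.74+13.05)/2 × 1 = 14.895
  [4→4.5]: (13.05+11.48)/2 × 0.5 = 6.1325
  [4.5→6]: (11.48+7.79)/2 × 1.5 = 14.4525
  [6→7]: (7.79+6.02)/2 × 1 = 6.905
  Sum = 91.825 mcg/mL·hr
rectal suppository tail: 6.02/0.259 = 23.243; AUC_ev,0→∞ = 91.825 + 23.243 = 115.068 mcg/mL·hr
F = (AUC_ev/D_ev)/(AUC_iv/D_iv) = (115.068/200)/(263.785/200) = 0.57534/1.318925 = 0.4362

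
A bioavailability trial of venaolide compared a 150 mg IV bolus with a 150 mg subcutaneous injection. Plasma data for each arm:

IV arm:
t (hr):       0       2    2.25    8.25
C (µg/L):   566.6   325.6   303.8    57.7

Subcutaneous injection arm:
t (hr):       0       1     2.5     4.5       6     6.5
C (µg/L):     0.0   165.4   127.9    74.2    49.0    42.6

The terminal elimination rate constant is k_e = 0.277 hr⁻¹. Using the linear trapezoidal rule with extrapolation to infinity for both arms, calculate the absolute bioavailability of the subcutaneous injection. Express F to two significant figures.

Trapezoidal AUC_0→8.25 (IV):
  [0→2]: (566.6+325.6)/2 × 2 = 892.2
  [2→2.25]: (325.6+303.8)/2 × 0.25 = 78.675
  [2.25→8.25]: (303.8+57.7)/2 × 6 = 1084.5
  Sum = 2055.375 µg/L·hr
IV tail: 57.7/0.277 = 208.303; AUC_iv,0→∞ = 2055.375 + 208.303 = 2263.678 µg/L·hr
Trapezoidal AUC_0→6.5 (subcutaneous injection):
  [0→1]: (0.0+165.4)/2 × 1 = 82.7
  [1→2.5]: (165.4+127.9)/2 × 1.5 = 219.975
  [2.5→4.5]: (127.9+74.2)/2 × 2 = 202.1
  [4.5→6]: (74.2+49.0)/2 × 1.5 = 92.4
  [6→6.5]: (49.0+42.6)/2 × 0.5 = 22.9
  Sum = 620.075 µg/L·hr
subcutaneous injection tail: 42.6/0.277 = 153.791; AUC_ev,0→∞ = 620.075 + 153.791 = 773.866 µg/L·hr
F = (AUC_ev/D_ev)/(AUC_iv/D_iv) = (773.866/150)/(2263.678/150) = 5.15911/15.0912 = 0.3419

F = 0.34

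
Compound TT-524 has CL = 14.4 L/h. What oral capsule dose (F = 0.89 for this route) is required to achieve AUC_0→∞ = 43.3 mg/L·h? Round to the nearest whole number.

Dose = 701 mg

Dose = CL × AUC_0→∞ / F
     = 14.4 × 43.3 / 0.89 = 700.584 mg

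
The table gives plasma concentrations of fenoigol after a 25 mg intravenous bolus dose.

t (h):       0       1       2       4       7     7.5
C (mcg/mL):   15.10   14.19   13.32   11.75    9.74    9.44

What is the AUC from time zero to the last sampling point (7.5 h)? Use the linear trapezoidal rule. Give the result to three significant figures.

AUC = 90.5 mcg/mL·h

Trapezoidal AUC_0→7.5:
  [0→1]: (15.10+14.19)/2 × 1 = 14.645
  [1→2]: (14.19+13.32)/2 × 1 = 13.755
  [2→4]: (13.32+11.75)/2 × 2 = 25.07
  [4→7]: (11.75+9.74)/2 × 3 = 32.235
  [7→7.5]: (9.74+9.44)/2 × 0.5 = 4.795
  Sum = 90.5 mcg/mL·h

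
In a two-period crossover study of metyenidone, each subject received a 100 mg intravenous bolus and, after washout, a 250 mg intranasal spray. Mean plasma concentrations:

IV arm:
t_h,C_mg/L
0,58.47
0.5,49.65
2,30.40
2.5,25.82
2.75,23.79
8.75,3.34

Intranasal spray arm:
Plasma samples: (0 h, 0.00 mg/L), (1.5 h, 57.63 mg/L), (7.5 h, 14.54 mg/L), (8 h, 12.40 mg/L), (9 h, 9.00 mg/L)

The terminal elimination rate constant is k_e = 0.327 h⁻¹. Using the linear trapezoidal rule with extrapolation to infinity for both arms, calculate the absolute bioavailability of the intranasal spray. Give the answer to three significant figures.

F = 0.613

Trapezoidal AUC_0→8.75 (IV):
  [0→0.5]: (58.47+49.65)/2 × 0.5 = 27.03
  [0.5→2]: (49.65+30.40)/2 × 1.5 = 60.0375
  [2→2.5]: (30.40+25.82)/2 × 0.5 = 14.055
  [2.5→2.75]: (25.82+23.79)/2 × 0.25 = 6.20125
  [2.75→8.75]: (23.79+3.34)/2 × 6 = 81.39
  Sum = 188.71375 mg/L·h
IV tail: 3.34/0.327 = 10.214; AUC_iv,0→∞ = 188.71375 + 10.214 = 198.92775 mg/L·h
Trapezoidal AUC_0→9 (intranasal spray):
  [0→1.5]: (0.00+57.63)/2 × 1.5 = 43.2225
  [1.5→7.5]: (57.63+14.54)/2 × 6 = 216.51
  [7.5→8]: (14.54+12.40)/2 × 0.5 = 6.735
  [8→9]: (12.40+9.00)/2 × 1 = 10.7
  Sum = 277.1675 mg/L·h
intranasal spray tail: 9.00/0.327 = 27.523; AUC_ev,0→∞ = 277.1675 + 27.523 = 304.6905 mg/L·h
F = (AUC_ev/D_ev)/(AUC_iv/D_iv) = (304.6905/250)/(198.92775/100) = 1.218762/1.9892775 = 0.6127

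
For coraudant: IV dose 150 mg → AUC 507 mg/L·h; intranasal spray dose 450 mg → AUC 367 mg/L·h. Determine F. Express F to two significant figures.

F = (AUC_ev / D_ev) / (AUC_iv / D_iv)
  = (367/450) / (507/150)
  = 0.815556 / 3.38 = 0.2413

F = 0.24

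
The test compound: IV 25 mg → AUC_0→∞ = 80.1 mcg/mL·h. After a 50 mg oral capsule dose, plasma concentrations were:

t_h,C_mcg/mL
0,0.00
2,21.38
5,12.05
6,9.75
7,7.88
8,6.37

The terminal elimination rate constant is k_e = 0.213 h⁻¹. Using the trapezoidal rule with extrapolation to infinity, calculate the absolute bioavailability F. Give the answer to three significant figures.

Trapezoidal AUC_0→8 (oral capsule):
  [0→2]: (0.00+21.38)/2 × 2 = 21.38
  [2→5]: (21.38+12.05)/2 × 3 = 50.145
  [5→6]: (12.05+9.75)/2 × 1 = 10.9
  [6→7]: (9.75+7.88)/2 × 1 = 8.815
  [7→8]: (7.88+6.37)/2 × 1 = 7.125
  Sum = 98.365 mcg/mL·h
Tail: C_last/k_e = 6.37/0.213 = 29.906
AUC_0→∞ (oral capsule) = 98.365 + 29.906 = 128.271 mcg/mL·h
F = (AUC_ev/D_ev)/(AUC_iv/D_iv) = (128.271/50)/(80.1/25) = 2.56542/3.204 = 0.8007

F = 0.801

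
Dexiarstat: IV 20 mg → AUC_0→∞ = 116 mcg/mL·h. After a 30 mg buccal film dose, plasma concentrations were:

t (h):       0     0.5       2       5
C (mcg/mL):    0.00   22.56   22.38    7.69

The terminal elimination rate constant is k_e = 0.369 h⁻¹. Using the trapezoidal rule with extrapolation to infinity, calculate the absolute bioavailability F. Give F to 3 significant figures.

Trapezoidal AUC_0→5 (buccal film):
  [0→0.5]: (0.00+22.56)/2 × 0.5 = 5.64
  [0.5→2]: (22.56+22.38)/2 × 1.5 = 33.705
  [2→5]: (22.38+7.69)/2 × 3 = 45.105
  Sum = 84.45 mcg/mL·h
Tail: C_last/k_e = 7.69/0.369 = 20.840
AUC_0→∞ (buccal film) = 84.45 + 20.840 = 105.29 mcg/mL·h
F = (AUC_ev/D_ev)/(AUC_iv/D_iv) = (105.29/30)/(116/20) = 3.50967/5.8 = 0.6051

F = 0.605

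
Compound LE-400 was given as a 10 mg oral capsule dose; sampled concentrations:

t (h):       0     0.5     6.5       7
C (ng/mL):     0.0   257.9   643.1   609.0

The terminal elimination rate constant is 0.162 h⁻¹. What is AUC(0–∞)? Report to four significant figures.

Trapezoidal AUC_0→7:
  [0→0.5]: (0.0+257.9)/2 × 0.5 = 64.475
  [0.5→6.5]: (257.9+643.1)/2 × 6 = 2703.0
  [6.5→7]: (643.1+609.0)/2 × 0.5 = 313.025
  Sum = 3080.5 ng/mL·h
Extrapolated tail: C_last / k_e = 609.0 / 0.162 = 3759.259
AUC_0→∞ = 3080.5 + 3759.259 = 6839.759 ng/mL·h

AUC = 6840 ng/mL·h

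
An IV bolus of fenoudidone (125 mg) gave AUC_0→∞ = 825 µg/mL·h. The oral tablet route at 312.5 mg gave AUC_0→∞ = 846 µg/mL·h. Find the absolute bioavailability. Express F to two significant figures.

F = 0.41

F = (AUC_ev / D_ev) / (AUC_iv / D_iv)
  = (846/312.5) / (825/125)
  = 2.7072 / 6.6 = 0.4102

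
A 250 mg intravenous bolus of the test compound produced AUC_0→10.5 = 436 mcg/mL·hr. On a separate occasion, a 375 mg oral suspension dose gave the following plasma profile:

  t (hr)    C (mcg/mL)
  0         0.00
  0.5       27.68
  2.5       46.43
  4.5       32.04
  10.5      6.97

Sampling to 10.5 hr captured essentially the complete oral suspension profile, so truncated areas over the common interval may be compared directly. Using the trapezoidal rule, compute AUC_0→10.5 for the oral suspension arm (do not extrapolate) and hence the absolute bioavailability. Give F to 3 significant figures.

F = 0.423

Trapezoidal AUC_0→10.5 (oral suspension):
  [0→0.5]: (0.00+27.68)/2 × 0.5 = 6.92
  [0.5→2.5]: (27.68+46.43)/2 × 2 = 74.11
  [2.5→4.5]: (46.43+32.04)/2 × 2 = 78.47
  [4.5→10.5]: (32.04+6.97)/2 × 6 = 117.03
  Sum = 276.53 mcg/mL·hr
F = (AUC_ev/D_ev)/(AUC_iv/D_iv) = (276.53/375)/(436/250) = 0.737413/1.744 = 0.4228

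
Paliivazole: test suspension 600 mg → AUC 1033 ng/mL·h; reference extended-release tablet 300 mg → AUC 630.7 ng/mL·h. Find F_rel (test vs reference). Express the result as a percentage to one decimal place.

F_rel = (AUC_test/D_test) / (AUC_ref/D_ref)
      = (1033/600) / (630.7/300)
      = 1.72167 / 2.10233 = 0.8189 = 81.89%

F_rel = 81.9%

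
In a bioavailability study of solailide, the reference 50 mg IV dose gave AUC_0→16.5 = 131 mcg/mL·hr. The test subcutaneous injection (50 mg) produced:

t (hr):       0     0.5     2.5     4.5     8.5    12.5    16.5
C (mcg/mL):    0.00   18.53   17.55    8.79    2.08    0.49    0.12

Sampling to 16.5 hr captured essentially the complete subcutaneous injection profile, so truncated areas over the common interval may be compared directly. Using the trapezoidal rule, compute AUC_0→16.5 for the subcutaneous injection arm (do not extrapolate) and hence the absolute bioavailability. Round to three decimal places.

F = 0.726

Trapezoidal AUC_0→16.5 (subcutaneous injection):
  [0→0.5]: (0.00+18.53)/2 × 0.5 = 4.6325
  [0.5→2.5]: (18.53+17.55)/2 × 2 = 36.08
  [2.5→4.5]: (17.55+8.79)/2 × 2 = 26.34
  [4.5→8.5]: (8.79+2.08)/2 × 4 = 21.74
  [8.5→12.5]: (2.08+0.49)/2 × 4 = 5.14
  [12.5→16.5]: (0.49+0.12)/2 × 4 = 1.22
  Sum = 95.1525 mcg/mL·hr
F = (AUC_ev/D_ev)/(AUC_iv/D_iv) = (95.1525/50)/(131/50) = 1.90305/2.62 = 0.7264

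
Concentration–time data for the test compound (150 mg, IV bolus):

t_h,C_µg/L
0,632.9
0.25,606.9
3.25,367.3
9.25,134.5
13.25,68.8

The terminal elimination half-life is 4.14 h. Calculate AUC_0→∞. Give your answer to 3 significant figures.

Trapezoidal AUC_0→13.25:
  [0→0.25]: (632.9+606.9)/2 × 0.25 = 154.975
  [0.25→3.25]: (606.9+367.3)/2 × 3 = 1461.3
  [3.25→9.25]: (367.3+134.5)/2 × 6 = 1505.4
  [9.25→13.25]: (134.5+68.8)/2 × 4 = 406.6
  Sum = 3528.275 µg/L·h
k_e = ln2 / t½ = 0.693147 / 4.14 = 0.1674 h^-1
Extrapolated tail: C_last / k_e = 68.8 / 0.1674 = 410.992
AUC_0→∞ = 3528.275 + 410.992 = 3939.267 µg/L·h

AUC = 3940 µg/L·h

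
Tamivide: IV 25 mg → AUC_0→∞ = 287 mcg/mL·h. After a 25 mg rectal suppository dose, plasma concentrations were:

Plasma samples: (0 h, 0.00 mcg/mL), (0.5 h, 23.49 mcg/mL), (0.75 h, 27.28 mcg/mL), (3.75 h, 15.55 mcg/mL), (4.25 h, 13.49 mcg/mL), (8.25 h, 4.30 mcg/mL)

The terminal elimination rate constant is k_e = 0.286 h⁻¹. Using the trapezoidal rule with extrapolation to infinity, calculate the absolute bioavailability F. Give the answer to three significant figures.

F = 0.468

Trapezoidal AUC_0→8.25 (rectal suppository):
  [0→0.5]: (0.00+23.49)/2 × 0.5 = 5.8725
  [0.5→0.75]: (23.49+27.28)/2 × 0.25 = 6.34625
  [0.75→3.75]: (27.28+15.55)/2 × 3 = 64.245
  [3.75→4.25]: (15.55+13.49)/2 × 0.5 = 7.26
  [4.25→8.25]: (13.49+4.30)/2 × 4 = 35.58
  Sum = 119.30375 mcg/mL·h
Tail: C_last/k_e = 4.30/0.286 = 15.035
AUC_0→∞ (rectal suppository) = 119.30375 + 15.035 = 134.33875 mcg/mL·h
F = (AUC_ev/D_ev)/(AUC_iv/D_iv) = (134.33875/25)/(287/25) = 5.37355/11.48 = 0.4681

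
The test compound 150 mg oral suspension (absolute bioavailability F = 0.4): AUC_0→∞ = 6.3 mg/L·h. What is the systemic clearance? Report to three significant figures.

CL = F × Dose / AUC_0→∞
   = 0.4 × 150 / 6.3 = 9.52381 L/h

CL = 9.52 L/h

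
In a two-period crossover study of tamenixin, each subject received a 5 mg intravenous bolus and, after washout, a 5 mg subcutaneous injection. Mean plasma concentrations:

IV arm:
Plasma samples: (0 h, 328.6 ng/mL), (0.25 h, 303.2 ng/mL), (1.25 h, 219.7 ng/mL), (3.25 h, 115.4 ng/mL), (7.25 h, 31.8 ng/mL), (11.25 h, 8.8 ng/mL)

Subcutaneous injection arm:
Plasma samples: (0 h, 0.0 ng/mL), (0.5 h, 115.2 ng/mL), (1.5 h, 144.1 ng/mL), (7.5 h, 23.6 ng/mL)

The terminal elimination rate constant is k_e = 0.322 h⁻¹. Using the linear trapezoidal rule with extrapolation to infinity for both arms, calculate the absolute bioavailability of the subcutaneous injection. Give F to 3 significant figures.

F = 0.681

Trapezoidal AUC_0→11.25 (IV):
  [0→0.25]: (328.6+303.2)/2 × 0.25 = 78.975
  [0.25→1.25]: (303.2+219.7)/2 × 1 = 261.45
  [1.25→3.25]: (219.7+115.4)/2 × 2 = 335.1
  [3.25→7.25]: (115.4+31.8)/2 × 4 = 294.4
  [7.25→11.25]: (31.8+8.8)/2 × 4 = 81.2
  Sum = 1051.125 ng/mL·h
IV tail: 8.8/0.322 = 27.329; AUC_iv,0→∞ = 1051.125 + 27.329 = 1078.454 ng/mL·h
Trapezoidal AUC_0→7.5 (subcutaneous injection):
  [0→0.5]: (0.0+115.2)/2 × 0.5 = 28.8
  [0.5→1.5]: (115.2+144.1)/2 × 1 = 129.65
  [1.5→7.5]: (144.1+23.6)/2 × 6 = 503.1
  Sum = 661.55 ng/mL·h
subcutaneous injection tail: 23.6/0.322 = 73.292; AUC_ev,0→∞ = 661.55 + 73.292 = 734.842 ng/mL·h
F = (AUC_ev/D_ev)/(AUC_iv/D_iv) = (734.842/5)/(1078.454/5) = 146.9684/215.6908 = 0.6814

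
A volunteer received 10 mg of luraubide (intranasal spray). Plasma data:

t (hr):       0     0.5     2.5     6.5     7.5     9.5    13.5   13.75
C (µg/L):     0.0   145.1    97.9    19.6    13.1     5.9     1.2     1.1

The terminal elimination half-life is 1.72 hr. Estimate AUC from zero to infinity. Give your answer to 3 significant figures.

AUC = 567 µg/L·hr

Trapezoidal AUC_0→13.75:
  [0→0.5]: (0.0+145.1)/2 × 0.5 = 36.275
  [0.5→2.5]: (145.1+97.9)/2 × 2 = 243.0
  [2.5→6.5]: (97.9+19.6)/2 × 4 = 235.0
  [6.5→7.5]: (19.6+13.1)/2 × 1 = 16.35
  [7.5→9.5]: (13.1+5.9)/2 × 2 = 19.0
  [9.5→13.5]: (5.9+1.2)/2 × 4 = 14.2
  [13.5→13.75]: (1.2+1.1)/2 × 0.25 = 0.2875
  Sum = 564.1125 µg/L·hr
k_e = ln2 / t½ = 0.693147 / 1.72 = 0.4030 hr^-1
Extrapolated tail: C_last / k_e = 1.1 / 0.403 = 2.730
AUC_0→∞ = 564.1125 + 2.730 = 566.8425 µg/L·hr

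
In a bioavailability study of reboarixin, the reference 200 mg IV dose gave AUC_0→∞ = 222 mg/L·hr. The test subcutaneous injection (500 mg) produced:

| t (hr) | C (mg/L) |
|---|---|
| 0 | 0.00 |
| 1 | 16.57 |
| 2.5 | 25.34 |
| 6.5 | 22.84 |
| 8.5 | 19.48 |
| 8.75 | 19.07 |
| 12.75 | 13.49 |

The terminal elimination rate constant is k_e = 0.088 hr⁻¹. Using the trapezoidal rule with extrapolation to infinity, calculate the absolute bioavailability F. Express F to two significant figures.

F = 0.72

Trapezoidal AUC_0→12.75 (subcutaneous injection):
  [0→1]: (0.00+16.57)/2 × 1 = 8.285
  [1→2.5]: (16.57+25.34)/2 × 1.5 = 31.4325
  [2.5→6.5]: (25.34+22.84)/2 × 4 = 96.36
  [6.5→8.5]: (22.84+19.48)/2 × 2 = 42.32
  [8.5→8.75]: (19.48+19.07)/2 × 0.25 = 4.81875
  [8.75→12.75]: (19.07+13.49)/2 × 4 = 65.12
  Sum = 248.33625 mg/L·hr
Tail: C_last/k_e = 13.49/0.088 = 153.295
AUC_0→∞ (subcutaneous injection) = 248.33625 + 153.295 = 401.63125 mg/L·hr
F = (AUC_ev/D_ev)/(AUC_iv/D_iv) = (401.63125/500)/(222/200) = 0.8032625/1.11 = 0.7237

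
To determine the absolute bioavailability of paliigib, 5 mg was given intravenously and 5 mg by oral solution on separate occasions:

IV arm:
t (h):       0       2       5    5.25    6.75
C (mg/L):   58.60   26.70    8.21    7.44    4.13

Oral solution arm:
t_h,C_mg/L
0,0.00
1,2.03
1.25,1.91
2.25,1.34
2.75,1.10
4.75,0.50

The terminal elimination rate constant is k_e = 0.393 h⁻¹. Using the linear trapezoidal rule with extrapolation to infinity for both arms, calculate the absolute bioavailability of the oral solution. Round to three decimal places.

F = 0.042

Trapezoidal AUC_0→6.75 (IV):
  [0→2]: (58.60+26.70)/2 × 2 = 85.3
  [2→5]: (26.70+8.21)/2 × 3 = 52.365
  [5→5.25]: (8.21+7.44)/2 × 0.25 = 1.95625
  [5.25→6.75]: (7.44+4.13)/2 × 1.5 = 8.6775
  Sum = 148.29875 mg/L·h
IV tail: 4.13/0.393 = 10.509; AUC_iv,0→∞ = 148.29875 + 10.509 = 158.80775 mg/L·h
Trapezoidal AUC_0→4.75 (oral solution):
  [0→1]: (0.00+2.03)/2 × 1 = 1.015
  [1→1.25]: (2.03+1.91)/2 × 0.25 = 0.4925
  [1.25→2.25]: (1.91+1.34)/2 × 1 = 1.625
  [2.25→2.75]: (1.34+1.10)/2 × 0.5 = 0.61
  [2.75→4.75]: (1.10+0.50)/2 × 2 = 1.6
  Sum = 5.3425 mg/L·h
oral solution tail: 0.50/0.393 = 1.272; AUC_ev,0→∞ = 5.3425 + 1.272 = 6.6145 mg/L·h
F = (AUC_ev/D_ev)/(AUC_iv/D_iv) = (6.6145/5)/(158.80775/5) = 1.3229/31.76155 = 0.0417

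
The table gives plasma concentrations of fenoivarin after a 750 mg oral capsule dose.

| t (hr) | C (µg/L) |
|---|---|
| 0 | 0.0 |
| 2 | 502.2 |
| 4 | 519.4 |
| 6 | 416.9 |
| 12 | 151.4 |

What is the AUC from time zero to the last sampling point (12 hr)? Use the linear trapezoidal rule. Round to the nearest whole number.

Trapezoidal AUC_0→12:
  [0→2]: (0.0+502.2)/2 × 2 = 502.2
  [2→4]: (502.2+519.4)/2 × 2 = 1021.6
  [4→6]: (519.4+416.9)/2 × 2 = 936.3
  [6→12]: (416.9+151.4)/2 × 6 = 1704.9
  Sum = 4165.0 µg/L·hr

AUC = 4165 µg/L·hr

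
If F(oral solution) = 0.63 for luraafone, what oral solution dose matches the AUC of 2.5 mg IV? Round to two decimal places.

D_oral = 3.97 mg

For equal systemic exposure: F × D_ev = D_iv
D_ev = D_iv / F = 2.5 / 0.63 = 3.96825 mg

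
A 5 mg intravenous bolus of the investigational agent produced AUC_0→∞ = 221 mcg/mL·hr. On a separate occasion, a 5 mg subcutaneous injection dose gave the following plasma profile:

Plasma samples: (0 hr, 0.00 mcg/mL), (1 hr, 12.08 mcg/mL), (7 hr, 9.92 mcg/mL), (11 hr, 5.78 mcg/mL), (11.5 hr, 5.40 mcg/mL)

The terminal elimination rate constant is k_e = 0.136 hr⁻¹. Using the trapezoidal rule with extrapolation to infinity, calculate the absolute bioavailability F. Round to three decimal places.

F = 0.660

Trapezoidal AUC_0→11.5 (subcutaneous injection):
  [0→1]: (0.00+12.08)/2 × 1 = 6.04
  [1→7]: (12.08+9.92)/2 × 6 = 66.0
  [7→11]: (9.92+5.78)/2 × 4 = 31.4
  [11→11.5]: (5.78+5.40)/2 × 0.5 = 2.795
  Sum = 106.235 mcg/mL·hr
Tail: C_last/k_e = 5.40/0.136 = 39.706
AUC_0→∞ (subcutaneous injection) = 106.235 + 39.706 = 145.941 mcg/mL·hr
F = (AUC_ev/D_ev)/(AUC_iv/D_iv) = (145.941/5)/(221/5) = 29.1882/44.2 = 0.6604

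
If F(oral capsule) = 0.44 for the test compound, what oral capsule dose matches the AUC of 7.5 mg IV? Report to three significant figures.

For equal systemic exposure: F × D_ev = D_iv
D_ev = D_iv / F = 7.5 / 0.44 = 17.0455 mg

D_oral = 17.0 mg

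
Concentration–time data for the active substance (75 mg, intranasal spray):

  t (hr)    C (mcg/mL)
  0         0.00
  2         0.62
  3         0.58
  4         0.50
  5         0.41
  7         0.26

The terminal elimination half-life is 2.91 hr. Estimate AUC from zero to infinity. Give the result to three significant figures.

AUC = 3.98 mcg/mL·hr

Trapezoidal AUC_0→7:
  [0→2]: (0.00+0.62)/2 × 2 = 0.62
  [2→3]: (0.62+0.58)/2 × 1 = 0.6
  [3→4]: (0.58+0.50)/2 × 1 = 0.54
  [4→5]: (0.50+0.41)/2 × 1 = 0.455
  [5→7]: (0.41+0.26)/2 × 2 = 0.67
  Sum = 2.885 mcg/mL·hr
k_e = ln2 / t½ = 0.693147 / 2.91 = 0.2382 hr^-1
Extrapolated tail: C_last / k_e = 0.26 / 0.2382 = 1.092
AUC_0→∞ = 2.885 + 1.092 = 3.977 mcg/mL·hr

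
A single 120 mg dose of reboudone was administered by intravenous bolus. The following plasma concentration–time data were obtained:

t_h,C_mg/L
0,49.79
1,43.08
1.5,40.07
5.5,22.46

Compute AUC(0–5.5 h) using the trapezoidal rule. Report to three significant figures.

Trapezoidal AUC_0→5.5:
  [0→1]: (49.79+43.08)/2 × 1 = 46.435
  [1→1.5]: (43.08+40.07)/2 × 0.5 = 20.7875
  [1.5→5.5]: (40.07+22.46)/2 × 4 = 125.06
  Sum = 192.2825 mg/L·h

AUC = 192 mg/L·h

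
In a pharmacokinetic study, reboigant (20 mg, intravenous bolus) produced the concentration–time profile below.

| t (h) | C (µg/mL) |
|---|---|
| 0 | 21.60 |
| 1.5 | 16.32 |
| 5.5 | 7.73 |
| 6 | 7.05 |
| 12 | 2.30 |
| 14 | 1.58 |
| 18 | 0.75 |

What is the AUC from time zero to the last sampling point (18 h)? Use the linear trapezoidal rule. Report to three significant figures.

Trapezoidal AUC_0→18:
  [0→1.5]: (21.60+16.32)/2 × 1.5 = 28.44
  [1.5→5.5]: (16.32+7.73)/2 × 4 = 48.1
  [5.5→6]: (7.73+7.05)/2 × 0.5 = 3.695
  [6→12]: (7.05+2.30)/2 × 6 = 28.05
  [12→14]: (2.30+1.58)/2 × 2 = 3.88
  [14→18]: (1.58+0.75)/2 × 4 = 4.66
  Sum = 116.825 µg/mL·h

AUC = 117 µg/mL·h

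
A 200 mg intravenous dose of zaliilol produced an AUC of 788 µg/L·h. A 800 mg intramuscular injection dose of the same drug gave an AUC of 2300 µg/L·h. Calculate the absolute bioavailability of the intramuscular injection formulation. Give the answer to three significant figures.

F = 0.730

F = (AUC_ev / D_ev) / (AUC_iv / D_iv)
  = (2300/800) / (788/200)
  = 2.875 / 3.94 = 0.7297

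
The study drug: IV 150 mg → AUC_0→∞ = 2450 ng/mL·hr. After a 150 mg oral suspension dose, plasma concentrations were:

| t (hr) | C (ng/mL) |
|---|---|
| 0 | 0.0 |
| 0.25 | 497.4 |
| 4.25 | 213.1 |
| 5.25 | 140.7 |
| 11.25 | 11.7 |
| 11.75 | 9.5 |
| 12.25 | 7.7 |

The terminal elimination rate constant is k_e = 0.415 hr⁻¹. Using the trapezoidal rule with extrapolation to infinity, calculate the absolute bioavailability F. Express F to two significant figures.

F = 0.88

Trapezoidal AUC_0→12.25 (oral suspension):
  [0→0.25]: (0.0+497.4)/2 × 0.25 = 62.175
  [0.25→4.25]: (497.4+213.1)/2 × 4 = 1421.0
  [4.25→5.25]: (213.1+140.7)/2 × 1 = 176.9
  [5.25→11.25]: (140.7+11.7)/2 × 6 = 457.2
  [11.25→11.75]: (11.7+9.5)/2 × 0.5 = 5.3
  [11.75→12.25]: (9.5+7.7)/2 × 0.5 = 4.3
  Sum = 2126.875 ng/mL·hr
Tail: C_last/k_e = 7.7/0.415 = 18.554
AUC_0→∞ (oral suspension) = 2126.875 + 18.554 = 2145.429 ng/mL·hr
F = (AUC_ev/D_ev)/(AUC_iv/D_iv) = (2145.429/150)/(2450/150) = 14.30286/16.3333 = 0.8757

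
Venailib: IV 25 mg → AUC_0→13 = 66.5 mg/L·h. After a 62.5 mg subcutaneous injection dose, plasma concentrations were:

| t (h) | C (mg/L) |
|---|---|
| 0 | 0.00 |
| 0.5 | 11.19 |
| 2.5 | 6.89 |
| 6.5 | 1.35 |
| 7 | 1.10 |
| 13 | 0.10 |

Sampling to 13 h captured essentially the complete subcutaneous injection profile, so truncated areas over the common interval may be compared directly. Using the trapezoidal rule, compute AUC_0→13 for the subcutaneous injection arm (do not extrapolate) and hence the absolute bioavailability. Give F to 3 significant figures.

Trapezoidal AUC_0→13 (subcutaneous injection):
  [0→0.5]: (0.00+11.19)/2 × 0.5 = 2.7975
  [0.5→2.5]: (11.19+6.89)/2 × 2 = 18.08
  [2.5→6.5]: (6.89+1.35)/2 × 4 = 16.48
  [6.5→7]: (1.35+1.10)/2 × 0.5 = 0.6125
  [7→13]: (1.10+0.10)/2 × 6 = 3.6
  Sum = 41.57 mg/L·h
F = (AUC_ev/D_ev)/(AUC_iv/D_iv) = (41.57/62.5)/(66.5/25) = 0.66512/2.66 = 0.2500

F = 0.250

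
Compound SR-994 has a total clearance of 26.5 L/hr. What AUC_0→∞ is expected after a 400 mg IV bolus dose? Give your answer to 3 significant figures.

AUC_0→∞ = Dose_iv / CL
        = 400 / 26.5 = 15.0943 mg/L·hr

AUC = 15.1 mg/L·hr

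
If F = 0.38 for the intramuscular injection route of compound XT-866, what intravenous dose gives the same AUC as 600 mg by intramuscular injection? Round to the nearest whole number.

D_iv = 228 mg

Systemic exposure from an extravascular dose = F × D_ev, so the equivalent IV dose is F × D_ev.
D_iv = F × D_ev = 0.38 × 600 = 228 mg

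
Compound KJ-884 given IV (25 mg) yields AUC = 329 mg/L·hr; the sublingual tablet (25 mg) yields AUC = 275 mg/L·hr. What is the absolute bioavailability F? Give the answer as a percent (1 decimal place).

F = (AUC_ev / D_ev) / (AUC_iv / D_iv)
  = (275/25) / (329/25)
  = 11 / 13.16 = 0.8359
  = 83.59%

F = 83.6%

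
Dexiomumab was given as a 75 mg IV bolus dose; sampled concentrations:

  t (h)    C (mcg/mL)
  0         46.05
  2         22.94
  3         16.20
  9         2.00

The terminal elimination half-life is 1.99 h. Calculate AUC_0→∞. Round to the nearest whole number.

AUC = 149 mcg/mL·h

Trapezoidal AUC_0→9:
  [0→2]: (46.05+22.94)/2 × 2 = 68.99
  [2→3]: (22.94+16.20)/2 × 1 = 19.57
  [3→9]: (16.20+2.00)/2 × 6 = 54.6
  Sum = 143.16 mcg/mL·h
k_e = ln2 / t½ = 0.693147 / 1.99 = 0.3483 h^-1
Extrapolated tail: C_last / k_e = 2.00 / 0.3483 = 5.742
AUC_0→∞ = 143.16 + 5.742 = 148.902 mcg/mL·h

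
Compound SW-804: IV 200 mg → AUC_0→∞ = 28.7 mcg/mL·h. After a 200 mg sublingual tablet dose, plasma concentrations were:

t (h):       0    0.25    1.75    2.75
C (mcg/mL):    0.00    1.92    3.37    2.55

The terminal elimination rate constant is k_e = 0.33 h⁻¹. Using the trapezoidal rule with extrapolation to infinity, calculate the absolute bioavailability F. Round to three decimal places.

F = 0.519

Trapezoidal AUC_0→2.75 (sublingual tablet):
  [0→0.25]: (0.00+1.92)/2 × 0.25 = 0.24
  [0.25→1.75]: (1.92+3.37)/2 × 1.5 = 3.9675
  [1.75→2.75]: (3.37+2.55)/2 × 1 = 2.96
  Sum = 7.1675 mcg/mL·h
Tail: C_last/k_e = 2.55/0.33 = 7.727
AUC_0→∞ (sublingual tablet) = 7.1675 + 7.727 = 14.8945 mcg/mL·h
F = (AUC_ev/D_ev)/(AUC_iv/D_iv) = (14.8945/200)/(28.7/200) = 0.0744725/0.1435 = 0.5190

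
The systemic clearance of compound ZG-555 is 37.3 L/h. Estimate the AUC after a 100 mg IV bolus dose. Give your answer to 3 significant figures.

AUC = 2.68 mg/L·h

AUC_0→∞ = Dose_iv / CL
        = 100 / 37.3 = 2.68097 mg/L·h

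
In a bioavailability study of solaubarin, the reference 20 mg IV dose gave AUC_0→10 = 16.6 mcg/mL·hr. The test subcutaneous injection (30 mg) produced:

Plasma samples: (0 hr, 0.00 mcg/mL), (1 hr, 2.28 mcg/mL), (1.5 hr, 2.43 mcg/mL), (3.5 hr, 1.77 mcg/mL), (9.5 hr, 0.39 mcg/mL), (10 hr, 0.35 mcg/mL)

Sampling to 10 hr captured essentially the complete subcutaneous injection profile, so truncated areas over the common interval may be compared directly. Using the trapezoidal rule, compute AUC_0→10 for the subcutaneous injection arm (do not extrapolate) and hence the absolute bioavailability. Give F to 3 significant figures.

Trapezoidal AUC_0→10 (subcutaneous injection):
  [0→1]: (0.00+2.28)/2 × 1 = 1.14
  [1→1.5]: (2.28+2.43)/2 × 0.5 = 1.1775
  [1.5→3.5]: (2.43+1.77)/2 × 2 = 4.2
  [3.5→9.5]: (1.77+0.39)/2 × 6 = 6.48
  [9.5→10]: (0.39+0.35)/2 × 0.5 = 0.185
  Sum = 13.1825 mcg/mL·hr
F = (AUC_ev/D_ev)/(AUC_iv/D_iv) = (13.1825/30)/(16.6/20) = 0.439417/0.83 = 0.5294

F = 0.529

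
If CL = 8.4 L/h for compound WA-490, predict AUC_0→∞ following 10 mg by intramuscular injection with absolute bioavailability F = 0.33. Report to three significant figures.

AUC_0→∞ = F × Dose / CL
        = 0.33 × 10 / 8.4 = 0.392857 mg/L·h

AUC = 0.393 mg/L·h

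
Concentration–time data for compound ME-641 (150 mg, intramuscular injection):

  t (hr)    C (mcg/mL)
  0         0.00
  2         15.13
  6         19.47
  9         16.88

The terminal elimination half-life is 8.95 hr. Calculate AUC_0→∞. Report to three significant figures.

AUC = 357 mcg/mL·hr

Trapezoidal AUC_0→9:
  [0→2]: (0.00+15.13)/2 × 2 = 15.13
  [2→6]: (15.13+19.47)/2 × 4 = 69.2
  [6→9]: (19.47+16.88)/2 × 3 = 54.525
  Sum = 138.855 mcg/mL·hr
k_e = ln2 / t½ = 0.693147 / 8.95 = 0.0774 hr^-1
Extrapolated tail: C_last / k_e = 16.88 / 0.0774 = 218.088
AUC_0→∞ = 138.855 + 218.088 = 356.943 mcg/mL·hr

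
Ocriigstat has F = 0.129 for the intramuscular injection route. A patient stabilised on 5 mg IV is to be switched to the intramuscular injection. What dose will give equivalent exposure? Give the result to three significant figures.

D_intramuscular = 38.8 mg

For equal systemic exposure: F × D_ev = D_iv
D_ev = D_iv / F = 5 / 0.129 = 38.7597 mg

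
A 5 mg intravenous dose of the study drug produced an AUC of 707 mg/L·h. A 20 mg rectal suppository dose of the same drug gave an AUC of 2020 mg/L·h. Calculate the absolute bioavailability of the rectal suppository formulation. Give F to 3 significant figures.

F = 0.714

F = (AUC_ev / D_ev) / (AUC_iv / D_iv)
  = (2020/20) / (707/5)
  = 101 / 141.4 = 0.7143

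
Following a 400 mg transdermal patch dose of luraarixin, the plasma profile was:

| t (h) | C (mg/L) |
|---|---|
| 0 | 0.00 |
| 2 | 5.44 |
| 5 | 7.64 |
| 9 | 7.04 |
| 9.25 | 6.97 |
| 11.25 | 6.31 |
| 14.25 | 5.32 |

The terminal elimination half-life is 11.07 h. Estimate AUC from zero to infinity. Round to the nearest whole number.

AUC = 172 mg/L·h

Trapezoidal AUC_0→14.25:
  [0→2]: (0.00+5.44)/2 × 2 = 5.44
  [2→5]: (5.44+7.64)/2 × 3 = 19.62
  [5→9]: (7.64+7.04)/2 × 4 = 29.36
  [9→9.25]: (7.04+6.97)/2 × 0.25 = 1.75125
  [9.25→11.25]: (6.97+6.31)/2 × 2 = 13.28
  [11.25→14.25]: (6.31+5.32)/2 × 3 = 17.445
  Sum = 86.89625 mg/L·h
k_e = ln2 / t½ = 0.693147 / 11.07 = 0.0626 h^-1
Extrapolated tail: C_last / k_e = 5.32 / 0.0626 = 84.984
AUC_0→∞ = 86.89625 + 84.984 = 171.88025 mg/L·h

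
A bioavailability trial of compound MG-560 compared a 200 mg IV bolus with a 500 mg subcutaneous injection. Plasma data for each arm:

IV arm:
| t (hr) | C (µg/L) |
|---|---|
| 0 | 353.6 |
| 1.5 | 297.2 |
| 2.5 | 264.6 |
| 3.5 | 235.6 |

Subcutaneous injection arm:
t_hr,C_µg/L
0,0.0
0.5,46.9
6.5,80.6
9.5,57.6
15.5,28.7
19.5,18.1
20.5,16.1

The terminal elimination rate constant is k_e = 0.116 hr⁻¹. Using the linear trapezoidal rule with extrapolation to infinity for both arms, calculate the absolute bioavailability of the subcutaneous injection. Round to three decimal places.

Trapezoidal AUC_0→3.5 (IV):
  [0→1.5]: (353.6+297.2)/2 × 1.5 = 488.1
  [1.5→2.5]: (297.2+264.6)/2 × 1 = 280.9
  [2.5→3.5]: (264.6+235.6)/2 × 1 = 250.1
  Sum = 1019.1 µg/L·hr
IV tail: 235.6/0.116 = 2031.034; AUC_iv,0→∞ = 1019.1 + 2031.034 = 3050.134 µg/L·hr
Trapezoidal AUC_0→20.5 (subcutaneous injection):
  [0→0.5]: (0.0+46.9)/2 × 0.5 = 11.725
  [0.5→6.5]: (46.9+80.6)/2 × 6 = 382.5
  [6.5→9.5]: (80.6+57.6)/2 × 3 = 207.3
  [9.5→15.5]: (57.6+28.7)/2 × 6 = 258.9
  [15.5→19.5]: (28.7+18.1)/2 × 4 = 93.6
  [19.5→20.5]: (18.1+16.1)/2 × 1 = 17.1
  Sum = 971.125 µg/L·hr
subcutaneous injection tail: 16.1/0.116 = 138.793; AUC_ev,0→∞ = 971.125 + 138.793 = 1109.918 µg/L·hr
F = (AUC_ev/D_ev)/(AUC_iv/D_iv) = (1109.918/500)/(3050.134/200) = 2.219836/15.25067 = 0.1456

F = 0.146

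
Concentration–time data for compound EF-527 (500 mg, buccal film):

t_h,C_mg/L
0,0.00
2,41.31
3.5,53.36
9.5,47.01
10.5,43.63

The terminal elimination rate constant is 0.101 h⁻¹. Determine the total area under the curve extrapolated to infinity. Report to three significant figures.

AUC = 891 mg/L·h

Trapezoidal AUC_0→10.5:
  [0→2]: (0.00+41.31)/2 × 2 = 41.31
  [2→3.5]: (41.31+53.36)/2 × 1.5 = 71.0025
  [3.5→9.5]: (53.36+47.01)/2 × 6 = 301.11
  [9.5→10.5]: (47.01+43.63)/2 × 1 = 45.32
  Sum = 458.7425 mg/L·h
Extrapolated tail: C_last / k_e = 43.63 / 0.101 = 431.980
AUC_0→∞ = 458.7425 + 431.980 = 890.7225 mg/L·h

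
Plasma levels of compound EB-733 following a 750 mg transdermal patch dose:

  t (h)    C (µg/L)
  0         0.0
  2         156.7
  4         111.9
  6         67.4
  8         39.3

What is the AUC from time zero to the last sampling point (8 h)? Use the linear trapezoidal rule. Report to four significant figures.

Trapezoidal AUC_0→8:
  [0→2]: (0.0+156.7)/2 × 2 = 156.7
  [2→4]: (156.7+111.9)/2 × 2 = 268.6
  [4→6]: (111.9+67.4)/2 × 2 = 179.3
  [6→8]: (67.4+39.3)/2 × 2 = 106.7
  Sum = 711.3 µg/L·h

AUC = 711.3 µg/L·h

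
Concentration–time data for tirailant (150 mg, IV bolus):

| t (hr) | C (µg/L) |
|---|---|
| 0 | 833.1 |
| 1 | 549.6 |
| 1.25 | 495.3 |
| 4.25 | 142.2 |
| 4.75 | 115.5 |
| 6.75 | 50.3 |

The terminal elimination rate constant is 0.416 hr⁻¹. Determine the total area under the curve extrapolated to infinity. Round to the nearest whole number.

AUC = 2129 µg/L·hr

Trapezoidal AUC_0→6.75:
  [0→1]: (833.1+549.6)/2 × 1 = 691.35
  [1→1.25]: (549.6+495.3)/2 × 0.25 = 130.6125
  [1.25→4.25]: (495.3+142.2)/2 × 3 = 956.25
  [4.25→4.75]: (142.2+115.5)/2 × 0.5 = 64.425
  [4.75→6.75]: (115.5+50.3)/2 × 2 = 165.8
  Sum = 2008.4375 µg/L·hr
Extrapolated tail: C_last / k_e = 50.3 / 0.416 = 120.913
AUC_0→∞ = 2008.4375 + 120.913 = 2129.3505 µg/L·hr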